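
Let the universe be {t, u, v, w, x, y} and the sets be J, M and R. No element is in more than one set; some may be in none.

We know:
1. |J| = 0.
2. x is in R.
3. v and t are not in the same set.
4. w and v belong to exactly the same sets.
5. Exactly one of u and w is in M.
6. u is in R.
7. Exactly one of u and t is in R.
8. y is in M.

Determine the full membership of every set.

From (2): x ∈ R.
From (6): u ∈ R.
From (8): y ∈ M.
(1): J already has 0, so the rest are out.
(5) (exactly one): w ∈ M.
(7) (exactly one): t ∉ R.
(4): v matches w: v ∈ M.
(3): t ∉ M.

J = {}; M = {v, w, y}; R = {u, x}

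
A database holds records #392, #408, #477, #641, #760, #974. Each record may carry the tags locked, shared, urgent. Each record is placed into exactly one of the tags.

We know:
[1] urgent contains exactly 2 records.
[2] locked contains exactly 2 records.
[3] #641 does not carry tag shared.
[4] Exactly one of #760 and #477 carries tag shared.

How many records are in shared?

2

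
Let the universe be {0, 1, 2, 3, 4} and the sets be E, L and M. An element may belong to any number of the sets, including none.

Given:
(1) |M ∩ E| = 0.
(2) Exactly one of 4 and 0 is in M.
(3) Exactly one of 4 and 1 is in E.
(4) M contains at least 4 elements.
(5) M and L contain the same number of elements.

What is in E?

E = {4}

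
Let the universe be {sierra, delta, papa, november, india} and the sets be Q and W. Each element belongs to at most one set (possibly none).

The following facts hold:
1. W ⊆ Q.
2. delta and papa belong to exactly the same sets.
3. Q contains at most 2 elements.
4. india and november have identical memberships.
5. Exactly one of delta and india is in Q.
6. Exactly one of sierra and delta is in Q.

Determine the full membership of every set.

Q = {delta, papa}; W = {}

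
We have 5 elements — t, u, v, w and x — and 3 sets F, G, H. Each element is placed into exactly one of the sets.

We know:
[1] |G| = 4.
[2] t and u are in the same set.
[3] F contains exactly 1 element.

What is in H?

H = {}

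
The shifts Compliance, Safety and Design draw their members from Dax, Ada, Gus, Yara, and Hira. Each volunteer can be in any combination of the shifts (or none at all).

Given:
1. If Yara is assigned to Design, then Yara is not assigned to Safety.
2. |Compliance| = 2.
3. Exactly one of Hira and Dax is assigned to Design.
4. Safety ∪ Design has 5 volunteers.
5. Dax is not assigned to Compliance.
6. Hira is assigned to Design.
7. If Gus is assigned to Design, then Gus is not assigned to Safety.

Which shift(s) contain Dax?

From (5): Dax ∉ Compliance.
From (6): Hira ∈ Design.
(3) (exactly one): Dax ∉ Design.
Suppose Dax ∉ Safety: no assignment then satisfies all the clues, so Dax ∈ Safety.

Dax: Safety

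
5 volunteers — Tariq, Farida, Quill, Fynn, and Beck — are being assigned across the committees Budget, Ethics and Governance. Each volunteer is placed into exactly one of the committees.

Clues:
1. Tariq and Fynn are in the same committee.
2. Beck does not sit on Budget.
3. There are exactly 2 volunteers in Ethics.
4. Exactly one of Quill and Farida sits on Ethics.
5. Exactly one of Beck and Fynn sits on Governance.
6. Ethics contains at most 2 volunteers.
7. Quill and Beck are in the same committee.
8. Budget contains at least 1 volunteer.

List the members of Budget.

From (2): Beck ∉ Budget.
(7): Quill matches Beck: Quill ∉ Budget.
Suppose Tariq ∈ Budget: no assignment then satisfies all the clues, so Tariq ∉ Budget.

Budget = {Farida}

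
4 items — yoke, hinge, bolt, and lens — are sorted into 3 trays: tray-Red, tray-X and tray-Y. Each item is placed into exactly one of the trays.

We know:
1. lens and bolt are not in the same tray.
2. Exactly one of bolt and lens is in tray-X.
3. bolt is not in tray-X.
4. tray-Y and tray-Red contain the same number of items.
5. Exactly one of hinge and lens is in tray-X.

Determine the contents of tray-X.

From (3): bolt ∉ tray-X.
(2) (exactly one): lens ∈ tray-X.
(5) (exactly one): hinge ∉ tray-X.
Suppose yoke ∉ tray-X: no assignment then satisfies all the clues, so yoke ∈ tray-X.

tray-X = {lens, yoke}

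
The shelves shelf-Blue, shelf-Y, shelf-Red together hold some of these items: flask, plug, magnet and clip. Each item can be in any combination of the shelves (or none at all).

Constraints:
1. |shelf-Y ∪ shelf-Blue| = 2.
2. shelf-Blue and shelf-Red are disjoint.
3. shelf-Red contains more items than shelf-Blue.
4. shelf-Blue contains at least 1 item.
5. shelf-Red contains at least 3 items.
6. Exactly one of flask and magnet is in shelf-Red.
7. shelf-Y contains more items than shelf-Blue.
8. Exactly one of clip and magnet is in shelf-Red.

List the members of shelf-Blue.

shelf-Blue = {magnet}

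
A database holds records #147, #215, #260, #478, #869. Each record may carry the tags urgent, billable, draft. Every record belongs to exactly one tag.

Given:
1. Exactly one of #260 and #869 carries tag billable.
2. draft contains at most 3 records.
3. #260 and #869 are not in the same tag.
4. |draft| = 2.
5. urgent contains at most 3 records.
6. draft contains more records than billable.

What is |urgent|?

2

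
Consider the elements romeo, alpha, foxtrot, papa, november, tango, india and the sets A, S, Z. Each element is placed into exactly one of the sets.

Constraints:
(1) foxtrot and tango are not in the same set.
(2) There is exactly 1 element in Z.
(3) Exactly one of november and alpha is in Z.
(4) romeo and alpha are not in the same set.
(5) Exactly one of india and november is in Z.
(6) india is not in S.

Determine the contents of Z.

From (6): india ∉ S.
Suppose romeo ∈ Z: no assignment then satisfies all the clues, so romeo ∉ Z.

Z = {november}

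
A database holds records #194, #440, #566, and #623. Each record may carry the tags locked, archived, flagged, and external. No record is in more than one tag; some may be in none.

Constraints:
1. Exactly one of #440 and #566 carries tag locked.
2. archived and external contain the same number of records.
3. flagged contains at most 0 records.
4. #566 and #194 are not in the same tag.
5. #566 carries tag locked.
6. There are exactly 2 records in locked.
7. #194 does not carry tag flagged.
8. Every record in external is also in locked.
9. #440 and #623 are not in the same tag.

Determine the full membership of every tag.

locked = {#566, #623}; archived = {}; flagged = {}; external = {}

From (5): #566 ∈ locked.
From (7): #194 ∉ flagged.
(1) (exactly one): #440 ∉ locked.
(3): flagged already has 0, so the rest are out.
(4): #194 ∉ locked.
(6): only 2 candidates remain for locked, so all are in.
(8) contrapositive: #194 ∉ external.
(8) contrapositive: #440 ∉ external.
Suppose #194 ∈ archived: no assignment then satisfies all the clues, so #194 ∉ archived.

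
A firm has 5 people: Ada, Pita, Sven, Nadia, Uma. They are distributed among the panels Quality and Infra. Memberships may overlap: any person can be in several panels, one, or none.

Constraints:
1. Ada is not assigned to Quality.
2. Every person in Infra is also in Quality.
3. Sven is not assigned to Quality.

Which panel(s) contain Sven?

From (1): Ada ∉ Quality.
From (3): Sven ∉ Quality.
(2) contrapositive: Ada ∉ Infra.
(2) contrapositive: Sven ∉ Infra.

Sven: none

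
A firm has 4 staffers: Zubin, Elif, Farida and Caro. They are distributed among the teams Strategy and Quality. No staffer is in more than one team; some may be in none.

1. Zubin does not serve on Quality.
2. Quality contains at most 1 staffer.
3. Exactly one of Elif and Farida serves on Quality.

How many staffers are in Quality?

From (1): Zubin ∉ Quality.
Suppose Caro ∈ Quality: no assignment then satisfies all the clues, so Caro ∉ Quality.

1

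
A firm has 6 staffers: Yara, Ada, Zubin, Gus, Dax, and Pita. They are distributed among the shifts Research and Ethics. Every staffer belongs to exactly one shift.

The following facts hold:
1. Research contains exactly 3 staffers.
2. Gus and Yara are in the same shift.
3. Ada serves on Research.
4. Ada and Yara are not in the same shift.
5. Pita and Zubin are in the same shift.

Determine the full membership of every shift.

Research = {Ada, Pita, Zubin}; Ethics = {Dax, Gus, Yara}

From (3): Ada ∈ Research.
(4): Yara ∉ Research.
Only one shift left: Yara ∈ Ethics.
(2): Gus matches Yara: Gus ∉ Research.
(2): Gus matches Yara: Gus ∈ Ethics.
Suppose Zubin ∉ Research: no assignment then satisfies all the clues, so Zubin ∈ Research.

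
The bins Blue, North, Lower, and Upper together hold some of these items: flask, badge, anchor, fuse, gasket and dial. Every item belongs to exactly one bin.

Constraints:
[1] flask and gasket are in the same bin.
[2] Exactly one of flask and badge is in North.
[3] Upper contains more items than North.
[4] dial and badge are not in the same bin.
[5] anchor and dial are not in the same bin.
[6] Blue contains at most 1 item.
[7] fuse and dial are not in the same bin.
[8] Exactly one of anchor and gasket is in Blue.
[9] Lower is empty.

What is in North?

North = {badge, fuse}

(9): Lower already has 0, so the rest are out.
Suppose flask ∈ North: no assignment then satisfies all the clues, so flask ∉ North.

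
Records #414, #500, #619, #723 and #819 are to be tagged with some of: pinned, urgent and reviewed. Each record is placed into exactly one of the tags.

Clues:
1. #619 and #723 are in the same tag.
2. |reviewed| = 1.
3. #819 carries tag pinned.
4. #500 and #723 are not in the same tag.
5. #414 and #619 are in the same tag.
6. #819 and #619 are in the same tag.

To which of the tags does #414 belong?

From (3): #819 ∈ pinned.
(6): #619 matches #819: #619 ∈ pinned.
(1): #723 matches #619: #723 ∈ pinned.
(4): #500 ∉ pinned.
(5): #414 matches #619: #414 ∈ pinned.
(2): only 1 candidates remain for reviewed, so all are in.

#414: pinned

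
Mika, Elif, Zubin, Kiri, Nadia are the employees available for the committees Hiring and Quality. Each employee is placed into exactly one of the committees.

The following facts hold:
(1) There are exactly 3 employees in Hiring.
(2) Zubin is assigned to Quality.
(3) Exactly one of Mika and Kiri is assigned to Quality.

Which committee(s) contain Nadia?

Nadia: Hiring

From (2): Zubin ∈ Quality.
Suppose Nadia ∉ Hiring: no assignment then satisfies all the clues, so Nadia ∈ Hiring.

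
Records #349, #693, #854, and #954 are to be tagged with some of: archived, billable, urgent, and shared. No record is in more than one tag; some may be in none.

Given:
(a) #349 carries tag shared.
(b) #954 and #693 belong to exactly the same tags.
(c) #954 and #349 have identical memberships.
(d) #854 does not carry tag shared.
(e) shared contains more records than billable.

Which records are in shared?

shared = {#349, #693, #954}

From (a): #349 ∈ shared.
From (d): #854 ∉ shared.
(c): #954 matches #349: #954 ∉ archived.
(c): #954 matches #349: #954 ∉ billable.
(c): #954 matches #349: #954 ∉ urgent.
(c): #954 matches #349: #954 ∈ shared.
(b): #693 matches #954: #693 ∉ archived.
(b): #693 matches #954: #693 ∉ billable.
(b): #693 matches #954: #693 ∉ urgent.
(b): #693 matches #954: #693 ∈ shared.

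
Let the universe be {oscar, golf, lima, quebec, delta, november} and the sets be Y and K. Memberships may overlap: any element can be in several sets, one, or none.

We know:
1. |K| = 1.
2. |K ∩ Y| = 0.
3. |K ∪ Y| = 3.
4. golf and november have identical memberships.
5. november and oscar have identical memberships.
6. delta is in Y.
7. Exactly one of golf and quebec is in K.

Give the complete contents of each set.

Y = {delta, lima}; K = {quebec}

From (6): delta ∈ Y.
Suppose oscar ∈ Y: no assignment then satisfies all the clues, so oscar ∉ Y.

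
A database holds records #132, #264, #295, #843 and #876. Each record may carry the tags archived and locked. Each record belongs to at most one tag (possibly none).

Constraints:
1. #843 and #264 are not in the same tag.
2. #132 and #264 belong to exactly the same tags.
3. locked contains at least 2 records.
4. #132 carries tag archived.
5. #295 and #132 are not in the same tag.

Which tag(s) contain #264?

#264: archived

From (4): #132 ∈ archived.
(2): #264 matches #132: #264 ∈ archived.
(5): #295 ∉ archived.
(1): #843 ∉ archived.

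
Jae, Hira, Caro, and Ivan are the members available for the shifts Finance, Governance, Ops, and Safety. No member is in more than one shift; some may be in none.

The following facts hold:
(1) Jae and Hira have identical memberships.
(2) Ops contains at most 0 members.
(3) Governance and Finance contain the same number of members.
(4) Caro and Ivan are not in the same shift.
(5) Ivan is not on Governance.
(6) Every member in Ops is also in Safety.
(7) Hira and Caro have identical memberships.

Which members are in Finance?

From (5): Ivan ∉ Governance.
(2): Ops already has 0, so the rest are out.
Suppose Jae ∈ Finance: no assignment then satisfies all the clues, so Jae ∉ Finance.

Finance = {}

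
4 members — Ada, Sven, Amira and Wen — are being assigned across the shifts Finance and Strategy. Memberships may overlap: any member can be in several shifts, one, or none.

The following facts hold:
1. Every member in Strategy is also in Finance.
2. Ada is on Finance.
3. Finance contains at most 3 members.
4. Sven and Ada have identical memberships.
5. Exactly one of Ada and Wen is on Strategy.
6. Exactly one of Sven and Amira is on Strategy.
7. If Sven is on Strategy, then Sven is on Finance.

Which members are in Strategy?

From (2): Ada ∈ Finance.
(4): Sven matches Ada: Sven ∈ Finance.
Suppose Ada ∉ Strategy: no assignment then satisfies all the clues, so Ada ∈ Strategy.

Strategy = {Ada, Sven}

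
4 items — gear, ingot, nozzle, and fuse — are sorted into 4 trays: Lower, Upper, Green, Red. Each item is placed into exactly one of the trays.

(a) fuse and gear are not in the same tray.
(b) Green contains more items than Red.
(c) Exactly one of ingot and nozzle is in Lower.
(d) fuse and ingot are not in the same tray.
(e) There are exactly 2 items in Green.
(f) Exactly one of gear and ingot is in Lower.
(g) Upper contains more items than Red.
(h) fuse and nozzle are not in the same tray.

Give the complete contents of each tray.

Lower = {ingot}; Upper = {fuse}; Green = {gear, nozzle}; Red = {}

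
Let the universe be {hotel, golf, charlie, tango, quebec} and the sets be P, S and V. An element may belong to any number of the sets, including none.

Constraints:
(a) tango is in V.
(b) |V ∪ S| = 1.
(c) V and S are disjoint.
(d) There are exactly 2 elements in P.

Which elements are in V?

From (a): tango ∈ V.
(c) (disjoint): tango ∉ S.
Suppose hotel ∈ V: no assignment then satisfies all the clues, so hotel ∉ V.

V = {tango}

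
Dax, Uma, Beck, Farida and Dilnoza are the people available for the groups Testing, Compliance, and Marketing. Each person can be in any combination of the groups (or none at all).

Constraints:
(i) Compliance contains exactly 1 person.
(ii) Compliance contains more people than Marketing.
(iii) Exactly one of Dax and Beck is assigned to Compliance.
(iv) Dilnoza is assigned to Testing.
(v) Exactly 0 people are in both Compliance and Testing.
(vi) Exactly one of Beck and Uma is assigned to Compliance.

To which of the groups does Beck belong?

Beck: Compliance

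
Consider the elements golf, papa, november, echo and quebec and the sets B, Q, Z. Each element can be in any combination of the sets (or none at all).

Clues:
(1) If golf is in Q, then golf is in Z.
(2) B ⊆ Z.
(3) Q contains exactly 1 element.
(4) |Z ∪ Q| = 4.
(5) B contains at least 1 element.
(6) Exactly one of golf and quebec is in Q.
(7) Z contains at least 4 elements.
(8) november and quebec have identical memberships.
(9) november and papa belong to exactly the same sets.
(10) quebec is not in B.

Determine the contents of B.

B = {golf}

From (10): quebec ∉ B.
(8): november matches quebec: november ∉ B.
(9): papa matches november: papa ∉ B.
Suppose golf ∉ B: no assignment then satisfies all the clues, so golf ∈ B.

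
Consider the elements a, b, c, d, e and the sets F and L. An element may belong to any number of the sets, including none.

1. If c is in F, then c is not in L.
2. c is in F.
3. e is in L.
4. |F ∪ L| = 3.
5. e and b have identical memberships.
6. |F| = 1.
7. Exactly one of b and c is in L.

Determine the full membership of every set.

F = {c}; L = {b, e}

From (2): c ∈ F.
From (3): e ∈ L.
(1): c ∉ L.
(5): b matches e: b ∈ L.
(6): F already has 1, so the rest are out.
Suppose a ∈ L: no assignment then satisfies all the clues, so a ∉ L.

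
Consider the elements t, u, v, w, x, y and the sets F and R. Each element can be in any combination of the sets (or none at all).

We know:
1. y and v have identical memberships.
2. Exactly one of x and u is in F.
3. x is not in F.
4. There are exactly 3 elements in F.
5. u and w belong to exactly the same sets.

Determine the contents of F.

F = {t, u, w}

From (3): x ∉ F.
(2) (exactly one): u ∈ F.
(5): w matches u: w ∈ F.
Suppose t ∉ F: no assignment then satisfies all the clues, so t ∈ F.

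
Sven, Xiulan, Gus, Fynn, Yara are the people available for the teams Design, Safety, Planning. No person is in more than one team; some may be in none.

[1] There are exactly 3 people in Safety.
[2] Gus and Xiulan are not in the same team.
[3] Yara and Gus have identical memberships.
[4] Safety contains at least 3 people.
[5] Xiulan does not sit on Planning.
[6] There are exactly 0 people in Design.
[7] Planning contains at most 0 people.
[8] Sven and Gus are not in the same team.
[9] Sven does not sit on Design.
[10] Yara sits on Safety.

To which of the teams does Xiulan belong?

Xiulan: none

From (5): Xiulan ∉ Planning.
From (9): Sven ∉ Design.
From (10): Yara ∈ Safety.
(3): Gus matches Yara: Gus ∉ Design.
(3): Gus matches Yara: Gus ∈ Safety.
(6): Design already has 0, so the rest are out.
(7): Planning already has 0, so the rest are out.
(8): Sven ∉ Safety.
(2): Xiulan ∉ Safety.
(4): only 3 candidates remain for Safety, so all are in.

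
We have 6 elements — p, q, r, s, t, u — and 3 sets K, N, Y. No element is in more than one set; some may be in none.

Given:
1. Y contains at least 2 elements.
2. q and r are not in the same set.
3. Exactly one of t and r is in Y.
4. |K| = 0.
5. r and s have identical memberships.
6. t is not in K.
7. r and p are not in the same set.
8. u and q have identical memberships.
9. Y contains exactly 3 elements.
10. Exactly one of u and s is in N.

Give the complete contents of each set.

K = {}; N = {r, s}; Y = {q, t, u}

From (6): t ∉ K.
(4): K already has 0, so the rest are out.
Suppose p ∈ N: no assignment then satisfies all the clues, so p ∉ N.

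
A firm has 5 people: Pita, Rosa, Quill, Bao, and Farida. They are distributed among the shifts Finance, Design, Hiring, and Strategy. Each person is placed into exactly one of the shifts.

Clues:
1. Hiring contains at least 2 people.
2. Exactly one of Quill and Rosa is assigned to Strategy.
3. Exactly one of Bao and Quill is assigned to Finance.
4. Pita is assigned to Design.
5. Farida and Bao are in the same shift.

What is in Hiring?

Hiring = {Bao, Farida}

From (4): Pita ∈ Design.
Suppose Rosa ∈ Hiring: no assignment then satisfies all the clues, so Rosa ∉ Hiring.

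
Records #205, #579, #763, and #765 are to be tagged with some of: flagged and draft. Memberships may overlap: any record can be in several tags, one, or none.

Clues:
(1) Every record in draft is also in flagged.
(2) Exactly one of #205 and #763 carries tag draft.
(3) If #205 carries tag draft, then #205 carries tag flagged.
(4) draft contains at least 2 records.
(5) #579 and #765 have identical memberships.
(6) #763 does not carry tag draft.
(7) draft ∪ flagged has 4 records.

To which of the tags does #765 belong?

#765: draft, flagged

From (6): #763 ∉ draft.
(2) (exactly one): #205 ∈ draft.
(3): #205 ∈ flagged.
Suppose #765 ∉ flagged: no assignment then satisfies all the clues, so #765 ∈ flagged.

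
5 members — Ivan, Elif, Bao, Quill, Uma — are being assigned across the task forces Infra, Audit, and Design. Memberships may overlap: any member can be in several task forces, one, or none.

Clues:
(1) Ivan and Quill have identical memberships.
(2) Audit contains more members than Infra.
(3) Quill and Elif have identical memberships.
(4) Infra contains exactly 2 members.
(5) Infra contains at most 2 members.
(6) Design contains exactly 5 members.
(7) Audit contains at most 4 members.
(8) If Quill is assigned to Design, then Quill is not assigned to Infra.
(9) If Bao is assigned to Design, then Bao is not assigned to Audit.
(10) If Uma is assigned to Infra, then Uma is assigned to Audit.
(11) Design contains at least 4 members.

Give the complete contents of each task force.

Infra = {Bao, Uma}; Audit = {Elif, Ivan, Quill, Uma}; Design = {Bao, Elif, Ivan, Quill, Uma}

(6): only 5 candidates remain for Design, so all are in.
(8): Quill ∉ Infra.
(9): Bao ∉ Audit.
(1): Ivan matches Quill: Ivan ∉ Infra.
(3): Elif matches Quill: Elif ∉ Infra.
(4): only 2 candidates remain for Infra, so all are in.
(10): Uma ∈ Audit.
Suppose Ivan ∉ Audit: no assignment then satisfies all the clues, so Ivan ∈ Audit.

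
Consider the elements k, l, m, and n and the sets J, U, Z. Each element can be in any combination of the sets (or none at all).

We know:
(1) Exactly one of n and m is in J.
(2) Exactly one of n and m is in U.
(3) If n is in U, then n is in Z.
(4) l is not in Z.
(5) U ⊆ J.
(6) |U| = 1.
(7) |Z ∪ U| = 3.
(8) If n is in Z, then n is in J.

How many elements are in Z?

3

From (4): l ∉ Z.
Suppose k ∈ U: no assignment then satisfies all the clues, so k ∉ U.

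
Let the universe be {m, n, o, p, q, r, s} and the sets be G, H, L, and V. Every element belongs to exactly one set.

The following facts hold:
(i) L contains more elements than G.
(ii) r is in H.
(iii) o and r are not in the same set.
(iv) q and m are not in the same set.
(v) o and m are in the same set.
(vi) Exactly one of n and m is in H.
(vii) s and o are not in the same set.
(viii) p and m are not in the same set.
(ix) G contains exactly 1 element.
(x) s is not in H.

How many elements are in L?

From (ii): r ∈ H.
From (x): s ∉ H.
(iii): o ∉ H.
(v): m matches o: m ∉ H.
(vi) (exactly one): n ∈ H.
Suppose m ∈ G: no assignment then satisfies all the clues, so m ∉ G.

2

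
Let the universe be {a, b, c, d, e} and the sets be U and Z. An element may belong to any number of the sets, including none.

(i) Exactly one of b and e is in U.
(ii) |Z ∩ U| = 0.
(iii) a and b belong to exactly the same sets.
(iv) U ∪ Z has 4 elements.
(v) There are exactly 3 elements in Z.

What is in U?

U = {e}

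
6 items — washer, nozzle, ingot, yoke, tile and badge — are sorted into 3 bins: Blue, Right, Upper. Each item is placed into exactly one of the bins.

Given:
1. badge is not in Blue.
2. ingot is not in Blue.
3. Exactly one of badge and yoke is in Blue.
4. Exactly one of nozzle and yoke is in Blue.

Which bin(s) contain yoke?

yoke: Blue

From (1): badge ∉ Blue.
From (2): ingot ∉ Blue.
(3) (exactly one): yoke ∈ Blue.
(4) (exactly one): nozzle ∉ Blue.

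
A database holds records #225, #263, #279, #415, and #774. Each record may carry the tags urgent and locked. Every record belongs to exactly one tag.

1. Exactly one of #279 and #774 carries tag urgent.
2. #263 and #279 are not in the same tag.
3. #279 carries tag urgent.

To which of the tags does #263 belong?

From (3): #279 ∈ urgent.
(1) (exactly one): #774 ∉ urgent.
(2): #263 ∉ urgent.
Only one tag left: #263 ∈ locked.
Only one tag left: #774 ∈ locked.

#263: locked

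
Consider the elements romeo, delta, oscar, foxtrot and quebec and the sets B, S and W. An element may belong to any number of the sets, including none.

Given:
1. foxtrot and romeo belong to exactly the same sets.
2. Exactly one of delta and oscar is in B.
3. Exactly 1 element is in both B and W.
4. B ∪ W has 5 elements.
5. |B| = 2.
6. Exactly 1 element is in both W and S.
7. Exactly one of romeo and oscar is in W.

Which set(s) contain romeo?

romeo: W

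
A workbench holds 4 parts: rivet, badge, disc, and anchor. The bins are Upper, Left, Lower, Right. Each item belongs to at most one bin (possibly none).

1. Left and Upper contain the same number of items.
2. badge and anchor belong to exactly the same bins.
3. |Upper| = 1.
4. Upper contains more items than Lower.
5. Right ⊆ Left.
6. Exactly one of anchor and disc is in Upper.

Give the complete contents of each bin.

Upper = {disc}; Left = {rivet}; Lower = {}; Right = {}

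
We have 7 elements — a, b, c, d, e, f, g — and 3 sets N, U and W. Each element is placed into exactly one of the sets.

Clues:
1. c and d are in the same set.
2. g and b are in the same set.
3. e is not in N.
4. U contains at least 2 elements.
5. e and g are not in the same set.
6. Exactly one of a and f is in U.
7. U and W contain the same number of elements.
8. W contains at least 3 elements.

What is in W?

W = {c, d, e}

From (3): e ∉ N.
Suppose a ∈ W: no assignment then satisfies all the clues, so a ∉ W.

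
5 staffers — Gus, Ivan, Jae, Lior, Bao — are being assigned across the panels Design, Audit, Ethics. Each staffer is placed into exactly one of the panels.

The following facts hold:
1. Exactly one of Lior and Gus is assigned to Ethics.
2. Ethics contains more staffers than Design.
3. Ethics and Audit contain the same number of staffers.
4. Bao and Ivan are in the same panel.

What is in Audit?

Audit = {Bao, Ivan}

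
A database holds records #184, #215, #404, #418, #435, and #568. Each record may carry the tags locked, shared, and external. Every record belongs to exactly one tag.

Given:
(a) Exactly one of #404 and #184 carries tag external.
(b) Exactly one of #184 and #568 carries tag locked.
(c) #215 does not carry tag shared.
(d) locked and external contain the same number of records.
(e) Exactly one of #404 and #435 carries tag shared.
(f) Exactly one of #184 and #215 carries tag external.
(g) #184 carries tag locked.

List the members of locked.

From (c): #215 ∉ shared.
From (g): #184 ∈ locked.
(a) (exactly one): #404 ∈ external.
(b) (exactly one): #568 ∉ locked.
(e) (exactly one): #435 ∈ shared.
(f) (exactly one): #215 ∈ external.
Suppose #418 ∉ locked: no assignment then satisfies all the clues, so #418 ∈ locked.

locked = {#184, #418}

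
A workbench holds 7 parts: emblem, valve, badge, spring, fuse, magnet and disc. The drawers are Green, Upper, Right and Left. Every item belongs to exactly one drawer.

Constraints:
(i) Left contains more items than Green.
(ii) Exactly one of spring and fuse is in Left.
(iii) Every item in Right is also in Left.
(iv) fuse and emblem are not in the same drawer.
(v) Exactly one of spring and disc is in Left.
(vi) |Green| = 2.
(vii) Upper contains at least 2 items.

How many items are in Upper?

2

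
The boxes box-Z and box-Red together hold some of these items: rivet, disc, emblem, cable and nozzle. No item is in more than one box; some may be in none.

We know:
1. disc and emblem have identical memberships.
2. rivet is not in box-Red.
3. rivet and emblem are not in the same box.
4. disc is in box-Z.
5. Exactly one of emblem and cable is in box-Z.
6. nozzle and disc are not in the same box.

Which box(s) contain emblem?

From (2): rivet ∉ box-Red.
From (4): disc ∈ box-Z.
(1): emblem matches disc: emblem ∈ box-Z.
(3): rivet ∉ box-Z.
(5) (exactly one): cable ∉ box-Z.
(6): nozzle ∉ box-Z.

emblem: box-Z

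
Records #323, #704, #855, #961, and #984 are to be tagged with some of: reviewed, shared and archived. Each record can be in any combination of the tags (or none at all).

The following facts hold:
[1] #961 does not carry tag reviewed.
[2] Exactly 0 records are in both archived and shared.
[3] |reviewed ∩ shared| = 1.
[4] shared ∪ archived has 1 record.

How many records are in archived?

0

From (1): #961 ∉ reviewed.
Suppose #323 ∈ archived: no assignment then satisfies all the clues, so #323 ∉ archived.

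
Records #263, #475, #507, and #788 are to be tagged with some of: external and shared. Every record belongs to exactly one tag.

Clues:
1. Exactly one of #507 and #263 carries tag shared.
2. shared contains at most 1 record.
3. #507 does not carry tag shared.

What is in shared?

From (3): #507 ∉ shared.
(1) (exactly one): #263 ∈ shared.
(2): shared already has 1, so the rest are out.
Only one tag left: #475 ∈ external.
Only one tag left: #507 ∈ external.
Only one tag left: #788 ∈ external.

shared = {#263}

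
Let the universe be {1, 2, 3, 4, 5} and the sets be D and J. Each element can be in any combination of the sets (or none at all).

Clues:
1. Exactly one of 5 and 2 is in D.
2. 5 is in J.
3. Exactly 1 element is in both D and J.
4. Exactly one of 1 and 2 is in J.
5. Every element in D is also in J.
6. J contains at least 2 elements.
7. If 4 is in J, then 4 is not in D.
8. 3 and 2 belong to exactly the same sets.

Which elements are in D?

D = {5}

From (2): 5 ∈ J.
Suppose 1 ∈ D: no assignment then satisfies all the clues, so 1 ∉ D.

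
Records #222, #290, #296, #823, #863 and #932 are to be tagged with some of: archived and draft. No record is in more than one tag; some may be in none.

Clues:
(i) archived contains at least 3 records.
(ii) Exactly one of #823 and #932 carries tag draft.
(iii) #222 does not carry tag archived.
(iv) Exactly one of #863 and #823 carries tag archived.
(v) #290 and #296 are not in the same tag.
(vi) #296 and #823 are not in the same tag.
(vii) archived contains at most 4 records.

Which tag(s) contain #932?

From (iii): #222 ∉ archived.
Suppose #932 ∉ archived: no assignment then satisfies all the clues, so #932 ∈ archived.

#932: archived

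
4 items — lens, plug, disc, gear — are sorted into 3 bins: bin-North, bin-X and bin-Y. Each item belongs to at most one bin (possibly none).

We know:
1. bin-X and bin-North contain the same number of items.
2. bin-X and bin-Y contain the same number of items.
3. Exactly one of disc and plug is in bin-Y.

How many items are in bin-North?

1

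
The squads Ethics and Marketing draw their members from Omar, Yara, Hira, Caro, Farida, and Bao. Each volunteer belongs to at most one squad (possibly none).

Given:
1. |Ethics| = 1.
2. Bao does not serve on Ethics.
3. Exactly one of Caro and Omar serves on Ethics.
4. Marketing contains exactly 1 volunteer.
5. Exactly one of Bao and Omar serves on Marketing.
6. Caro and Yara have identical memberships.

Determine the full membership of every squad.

From (2): Bao ∉ Ethics.
Suppose Omar ∉ Ethics: no assignment then satisfies all the clues, so Omar ∈ Ethics.

Ethics = {Omar}; Marketing = {Bao}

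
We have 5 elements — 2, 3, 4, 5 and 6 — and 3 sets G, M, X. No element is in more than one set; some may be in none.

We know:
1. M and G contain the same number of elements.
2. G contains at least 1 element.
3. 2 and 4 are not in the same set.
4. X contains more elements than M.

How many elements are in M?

1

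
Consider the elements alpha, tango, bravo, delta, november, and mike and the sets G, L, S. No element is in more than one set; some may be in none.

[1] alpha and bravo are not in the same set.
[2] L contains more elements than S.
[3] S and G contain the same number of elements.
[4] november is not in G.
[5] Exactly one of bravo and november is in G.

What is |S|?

1

From (4): november ∉ G.
(5) (exactly one): bravo ∈ G.
(1): alpha ∉ G.
Suppose tango ∈ G: no assignment then satisfies all the clues, so tango ∉ G.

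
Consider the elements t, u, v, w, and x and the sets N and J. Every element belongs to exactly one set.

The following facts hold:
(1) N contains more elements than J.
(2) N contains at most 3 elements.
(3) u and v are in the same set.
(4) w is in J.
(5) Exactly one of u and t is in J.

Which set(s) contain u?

From (4): w ∈ J.
Suppose u ∉ N: no assignment then satisfies all the clues, so u ∈ N.

u: N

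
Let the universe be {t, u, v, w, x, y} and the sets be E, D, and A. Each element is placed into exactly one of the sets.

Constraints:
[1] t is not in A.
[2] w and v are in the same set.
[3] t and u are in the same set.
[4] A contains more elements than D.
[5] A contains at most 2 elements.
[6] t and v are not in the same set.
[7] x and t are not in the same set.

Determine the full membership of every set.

E = {t, u, y}; D = {x}; A = {v, w}

From (1): t ∉ A.
(3): u matches t: u ∉ A.
Suppose t ∉ E: no assignment then satisfies all the clues, so t ∈ E.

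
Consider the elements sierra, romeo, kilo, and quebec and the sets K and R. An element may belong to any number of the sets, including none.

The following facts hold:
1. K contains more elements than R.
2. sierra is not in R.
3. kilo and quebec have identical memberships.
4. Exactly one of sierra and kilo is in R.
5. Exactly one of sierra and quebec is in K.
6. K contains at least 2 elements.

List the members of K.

From (2): sierra ∉ R.
(4) (exactly one): kilo ∈ R.
(3): quebec matches kilo: quebec ∈ R.
Suppose sierra ∈ K: no assignment then satisfies all the clues, so sierra ∉ K.

K = {kilo, quebec, romeo}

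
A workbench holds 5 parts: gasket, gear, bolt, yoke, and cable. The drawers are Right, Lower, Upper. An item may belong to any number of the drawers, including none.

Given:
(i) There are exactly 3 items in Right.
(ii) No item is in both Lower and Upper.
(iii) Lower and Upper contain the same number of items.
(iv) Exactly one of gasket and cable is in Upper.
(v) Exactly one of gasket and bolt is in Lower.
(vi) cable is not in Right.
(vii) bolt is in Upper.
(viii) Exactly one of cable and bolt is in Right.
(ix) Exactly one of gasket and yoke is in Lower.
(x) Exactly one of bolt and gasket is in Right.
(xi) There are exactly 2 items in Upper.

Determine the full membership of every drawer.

Right = {bolt, gear, yoke}; Lower = {gasket, gear}; Upper = {bolt, cable}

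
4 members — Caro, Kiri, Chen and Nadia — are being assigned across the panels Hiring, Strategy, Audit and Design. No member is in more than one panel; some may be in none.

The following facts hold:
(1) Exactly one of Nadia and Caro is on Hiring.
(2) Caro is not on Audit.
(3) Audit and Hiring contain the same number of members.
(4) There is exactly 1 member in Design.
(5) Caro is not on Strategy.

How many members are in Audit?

From (2): Caro ∉ Audit.
From (5): Caro ∉ Strategy.
Suppose Kiri ∈ Hiring: no assignment then satisfies all the clues, so Kiri ∉ Hiring.

1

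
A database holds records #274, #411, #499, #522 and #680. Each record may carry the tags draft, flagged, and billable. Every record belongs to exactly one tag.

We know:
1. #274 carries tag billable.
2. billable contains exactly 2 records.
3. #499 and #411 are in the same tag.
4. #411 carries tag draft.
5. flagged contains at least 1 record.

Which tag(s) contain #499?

From (1): #274 ∈ billable.
From (4): #411 ∈ draft.
(3): #499 matches #411: #499 ∈ draft.

#499: draft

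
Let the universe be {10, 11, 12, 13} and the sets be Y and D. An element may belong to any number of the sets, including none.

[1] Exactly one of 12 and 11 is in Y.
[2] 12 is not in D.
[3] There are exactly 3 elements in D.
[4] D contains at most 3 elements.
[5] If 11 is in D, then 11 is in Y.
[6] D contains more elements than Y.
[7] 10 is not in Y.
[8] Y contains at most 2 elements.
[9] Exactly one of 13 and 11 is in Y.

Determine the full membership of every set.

Y = {11}; D = {10, 11, 13}

From (2): 12 ∉ D.
From (7): 10 ∉ Y.
(3): only 3 candidates remain for D, so all are in.
(5): 11 ∈ Y.
(9) (exactly one): 13 ∉ Y.
(1) (exactly one): 12 ∉ Y.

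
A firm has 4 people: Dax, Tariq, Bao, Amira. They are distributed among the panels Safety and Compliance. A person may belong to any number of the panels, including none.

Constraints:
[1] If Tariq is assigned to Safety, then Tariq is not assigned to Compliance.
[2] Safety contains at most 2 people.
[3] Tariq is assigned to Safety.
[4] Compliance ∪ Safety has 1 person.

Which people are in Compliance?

Compliance = {}

From (3): Tariq ∈ Safety.
(1): Tariq ∉ Compliance.
Suppose Dax ∈ Compliance: no assignment then satisfies all the clues, so Dax ∉ Compliance.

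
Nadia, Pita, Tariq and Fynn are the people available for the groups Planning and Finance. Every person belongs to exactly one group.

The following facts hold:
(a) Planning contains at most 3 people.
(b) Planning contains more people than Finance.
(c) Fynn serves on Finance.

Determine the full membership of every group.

From (c): Fynn ∈ Finance.
Suppose Nadia ∉ Planning: no assignment then satisfies all the clues, so Nadia ∈ Planning.

Planning = {Nadia, Pita, Tariq}; Finance = {Fynn}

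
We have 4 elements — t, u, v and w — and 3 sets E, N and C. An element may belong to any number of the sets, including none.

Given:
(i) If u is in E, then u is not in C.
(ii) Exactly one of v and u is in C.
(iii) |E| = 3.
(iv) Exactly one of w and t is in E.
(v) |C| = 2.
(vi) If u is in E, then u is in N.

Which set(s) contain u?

u: E, N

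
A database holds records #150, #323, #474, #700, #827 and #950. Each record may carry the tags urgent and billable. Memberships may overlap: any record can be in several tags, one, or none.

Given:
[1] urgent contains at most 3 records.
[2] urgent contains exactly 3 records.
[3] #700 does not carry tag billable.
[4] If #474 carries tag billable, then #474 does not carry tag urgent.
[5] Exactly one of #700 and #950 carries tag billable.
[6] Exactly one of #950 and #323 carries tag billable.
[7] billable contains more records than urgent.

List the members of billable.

billable = {#150, #474, #827, #950}

From (3): #700 ∉ billable.
(5) (exactly one): #950 ∈ billable.
(6) (exactly one): #323 ∉ billable.
Suppose #150 ∉ billable: no assignment then satisfies all the clues, so #150 ∈ billable.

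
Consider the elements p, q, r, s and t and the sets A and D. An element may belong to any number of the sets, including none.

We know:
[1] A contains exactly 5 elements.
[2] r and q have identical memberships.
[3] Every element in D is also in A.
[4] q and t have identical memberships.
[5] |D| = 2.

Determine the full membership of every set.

A = {p, q, r, s, t}; D = {p, s}

(1): only 5 candidates remain for A, so all are in.
Suppose p ∉ D: no assignment then satisfies all the clues, so p ∈ D.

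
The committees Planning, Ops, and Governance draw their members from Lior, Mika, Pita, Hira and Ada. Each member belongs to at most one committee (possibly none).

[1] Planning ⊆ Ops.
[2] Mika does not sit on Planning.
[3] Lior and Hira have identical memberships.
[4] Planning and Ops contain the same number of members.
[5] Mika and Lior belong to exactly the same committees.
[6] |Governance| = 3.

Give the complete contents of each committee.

Planning = {}; Ops = {}; Governance = {Hira, Lior, Mika}

From (2): Mika ∉ Planning.
(5): Lior matches Mika: Lior ∉ Planning.
(3): Hira matches Lior: Hira ∉ Planning.
Suppose Lior ∈ Ops: no assignment then satisfies all the clues, so Lior ∉ Ops.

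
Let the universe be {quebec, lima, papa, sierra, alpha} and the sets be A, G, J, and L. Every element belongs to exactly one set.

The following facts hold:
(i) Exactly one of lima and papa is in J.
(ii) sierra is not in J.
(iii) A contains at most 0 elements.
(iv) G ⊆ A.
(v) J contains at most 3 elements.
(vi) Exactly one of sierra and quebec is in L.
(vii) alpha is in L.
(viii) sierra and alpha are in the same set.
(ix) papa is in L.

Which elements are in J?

From (ii): sierra ∉ J.
From (vii): alpha ∈ L.
From (ix): papa ∈ L.
(i) (exactly one): lima ∈ J.
(iii): A already has 0, so the rest are out.
(iv) contrapositive: quebec ∉ G.
(iv) contrapositive: sierra ∉ G.
(viii): sierra matches alpha: sierra ∈ L.
(vi) (exactly one): quebec ∉ L.
Only one set left: quebec ∈ J.

J = {lima, quebec}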